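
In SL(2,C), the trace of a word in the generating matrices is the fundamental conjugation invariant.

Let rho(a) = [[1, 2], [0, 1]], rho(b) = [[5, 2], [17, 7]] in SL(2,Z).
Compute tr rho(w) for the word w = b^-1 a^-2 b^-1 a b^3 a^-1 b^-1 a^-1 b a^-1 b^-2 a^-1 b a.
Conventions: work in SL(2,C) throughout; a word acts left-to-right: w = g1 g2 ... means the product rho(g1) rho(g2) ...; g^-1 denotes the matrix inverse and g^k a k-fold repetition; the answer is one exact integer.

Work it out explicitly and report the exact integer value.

rho(b^-1) = [[7, -2], [-17, 5]]
... * rho(a^-1) = [[1, -2], [0, 1]]  ->  [[7, -16], [-17, 39]]
... * rho(a^-1) = [[1, -2], [0, 1]]  ->  [[7, -30], [-17, 73]]
... * rho(b^-1) = [[7, -2], [-17, 5]]  ->  [[559, -164], [-1360, 399]]
... * rho(a) = [[1, 2], [0, 1]]  ->  [[559, 954], [-1360, -2321]]
... * rho(b) = [[5, 2], [17, 7]]  ->  [[19013, 7796], [-46257, -18967]]
... * rho(b) = [[5, 2], [17, 7]]  ->  [[227597, 92598], [-553724, -225283]]
... * rho(b) = [[5, 2], [17, 7]]  ->  [[2712151, 1103380], [-6598431, -2684429]]
... * rho(a^-1) = [[1, -2], [0, 1]]  ->  [[2712151, -4320922], [-6598431, 10512433]]
... * rho(b^-1) = [[7, -2], [-17, 5]]  ->  [[92440731, -27028912], [-224900378, 65759027]]
... * rho(a^-1) = [[1, -2], [0, 1]]  ->  [[92440731, -211910374], [-224900378, 515559783]]
... * rho(b) = [[5, 2], [17, 7]]  ->  [[-3140272703, -1298491156], [7640014421, 3159117725]]
... * rho(a^-1) = [[1, -2], [0, 1]]  ->  [[-3140272703, 4982054250], [7640014421, -12120911117]]
... * rho(b^-1) = [[7, -2], [-17, 5]]  ->  [[-106676831171, 31190816656], [259535589936, -75884584427]]
... * rho(b^-1) = [[7, -2], [-17, 5]]  ->  [[-1276981701349, 369307745622], [3106787064811, -898494102007]]
... * rho(a^-1) = [[1, -2], [0, 1]]  ->  [[-1276981701349, 2923271148320], [3106787064811, -7112068231629]]
... * rho(b) = [[5, 2], [17, 7]]  ->  [[43310701014695, 17908934635542], [-105371224613638, -43570903491781]]
... * rho(a) = [[1, 2], [0, 1]]  ->  [[43310701014695, 104530336664932], [-105371224613638, -254313352719057]]
tr = 43310701014695 + -254313352719057 = -211002651704362

-211002651704362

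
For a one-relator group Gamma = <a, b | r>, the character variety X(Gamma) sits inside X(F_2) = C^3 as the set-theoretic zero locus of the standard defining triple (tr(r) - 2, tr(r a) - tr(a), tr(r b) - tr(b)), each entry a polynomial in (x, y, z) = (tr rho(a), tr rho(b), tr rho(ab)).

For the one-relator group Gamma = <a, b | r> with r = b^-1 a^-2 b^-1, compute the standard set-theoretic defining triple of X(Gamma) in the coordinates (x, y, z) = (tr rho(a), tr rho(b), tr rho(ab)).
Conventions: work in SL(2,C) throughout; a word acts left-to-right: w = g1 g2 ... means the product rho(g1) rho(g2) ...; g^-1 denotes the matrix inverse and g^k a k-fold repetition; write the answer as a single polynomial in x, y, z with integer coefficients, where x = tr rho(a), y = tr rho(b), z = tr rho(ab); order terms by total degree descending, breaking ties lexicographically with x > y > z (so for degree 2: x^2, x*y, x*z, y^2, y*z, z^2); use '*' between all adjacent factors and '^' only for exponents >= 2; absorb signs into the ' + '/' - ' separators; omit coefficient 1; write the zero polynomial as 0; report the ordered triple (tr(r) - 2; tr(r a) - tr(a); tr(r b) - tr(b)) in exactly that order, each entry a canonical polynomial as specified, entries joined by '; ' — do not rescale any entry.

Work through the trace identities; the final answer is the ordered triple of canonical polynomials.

use: tr(a^-1) = tr(a) = x
apply: tr(a^-1 b) = tr(b)*tr(a) - tr(b a)  (eliminate a^-1) = x*y - z
tr(a^-1 b^-1) = tr(a^-1)*tr(b) - tr(a^-1 b)  (eliminate b^-1) = z
apply: tr(b^-2 a^-1) = tr(a^-1 b^-1)*tr(b) - tr(a^-1)  (eliminate b^-1) = y*z - x
apply: tr(b^-2) = tr(b^-1)*tr(b) - tr(1)  (eliminate b^-1) = y^2 - 2
tr(b^-1 a^-2 b^-1) = tr(b^-2 a^-1)*tr(a) - tr(b^-2)  (eliminate a^-1) = x*y*z - x^2 - y^2 + 2
tr(b a b a) = tr(a b)*tr(a b) - tr(1)  (split on a) = z^2 - 2
apply: tr(a^-1 b a b) = tr(b a b)*tr(a) - tr(b a b a)  (eliminate a^-1) = x*y*z - x^2 - z^2 + 2
tr(a b^-1 a^-1 b) = tr(a^-1 b a)*tr(b) - tr(a^-1 b a b)  (eliminate b^-1) = -x*y*z + x^2 + y^2 + z^2 - 2
tr(b^-1 a b^-1 a^-1) = tr(a b^-1 a^-1)*tr(b) - tr(a b^-1 a^-1 b)  (eliminate b^-1) = x*y*z - x^2 - z^2 + 2
apply: tr(b^-1 a b^-1) = tr(b^-1 a)*tr(b) - tr(b^-1 a b)  (eliminate b^-1) = x*y^2 - y*z - x
use: tr(b^-1 a^-2 b^-1 a) = tr(b^-1 a b^-1 a^-1)*tr(a) - tr(b^-1 a b^-1)  (eliminate a^-1) = x^2*y*z - x^3 - x*y^2 - x*z^2 + y*z + 3*x
tr(b^-1 a^-2) = tr(b^-1 a^-1)*tr(a) - tr(b^-1)  (eliminate a^-1) = x*z - y
assemble the triple (tr(r) - 2; tr(r a) - x; tr(r b) - y)

x*y*z - x^2 - y^2; x^2*y*z - x^3 - x*y^2 - x*z^2 + y*z + 2*x; x*z - 2*y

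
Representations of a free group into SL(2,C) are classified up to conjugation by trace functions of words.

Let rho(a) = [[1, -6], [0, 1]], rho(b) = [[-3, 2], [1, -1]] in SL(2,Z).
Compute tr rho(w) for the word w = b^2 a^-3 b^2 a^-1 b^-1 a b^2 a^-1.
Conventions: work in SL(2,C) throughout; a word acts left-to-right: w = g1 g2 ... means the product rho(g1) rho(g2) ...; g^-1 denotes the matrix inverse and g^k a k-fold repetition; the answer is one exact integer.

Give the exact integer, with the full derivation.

rho(b) = [[-3, 2], [1, -1]]
... * rho(b) = [[-3, 2], [1, -1]]  ->  [[11, -8], [-4, 3]]
... * rho(a^-1) = [[1, 6], [0, 1]]  ->  [[11, 58], [-4, -21]]
... * rho(a^-1) = [[1, 6], [0, 1]]  ->  [[11, 124], [-4, -45]]
... * rho(a^-1) = [[1, 6], [0, 1]]  ->  [[11, 190], [-4, -69]]
... * rho(b) = [[-3, 2], [1, -1]]  ->  [[157, -168], [-57, 61]]
... * rho(b) = [[-3, 2], [1, -1]]  ->  [[-639, 482], [232, -175]]
... * rho(a^-1) = [[1, 6], [0, 1]]  ->  [[-639, -3352], [232, 1217]]
... * rho(b^-1) = [[-1, -2], [-1, -3]]  ->  [[3991, 11334], [-1449, -4115]]
... * rho(a) = [[1, -6], [0, 1]]  ->  [[3991, -12612], [-1449, 4579]]
... * rho(b) = [[-3, 2], [1, -1]]  ->  [[-24585, 20594], [8926, -7477]]
... * rho(b) = [[-3, 2], [1, -1]]  ->  [[94349, -69764], [-34255, 25329]]
... * rho(a^-1) = [[1, 6], [0, 1]]  ->  [[94349, 496330], [-34255, -180201]]
tr = 94349 + -180201 = -85852

-85852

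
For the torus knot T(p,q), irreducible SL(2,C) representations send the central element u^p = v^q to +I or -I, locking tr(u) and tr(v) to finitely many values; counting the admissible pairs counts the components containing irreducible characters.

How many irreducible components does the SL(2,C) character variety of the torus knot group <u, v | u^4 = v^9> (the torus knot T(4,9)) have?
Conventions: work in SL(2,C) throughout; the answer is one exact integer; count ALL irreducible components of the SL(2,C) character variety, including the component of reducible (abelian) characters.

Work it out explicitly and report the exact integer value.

For T(4,9): irreducibility forces the central element u^4 = v^9 to one of +I, -I.
On an irreducible component, tr(u) is locked at 2*cos(pi*alpha/4) for some alpha in 1..3, and tr(v) at 2*cos(pi*beta/9) for some beta in 1..8.
Consistency of u^4 = (-1)^alpha I with v^9 = (-1)^beta I forces alpha = beta (mod 2).
Counting: 2 odd alphas x 4 odd betas + 1 even alphas x 4 even betas = 8 + 4 = 12.
components with irreducible characters: 12; plus the single component of reducible (abelian) characters: total 13.

13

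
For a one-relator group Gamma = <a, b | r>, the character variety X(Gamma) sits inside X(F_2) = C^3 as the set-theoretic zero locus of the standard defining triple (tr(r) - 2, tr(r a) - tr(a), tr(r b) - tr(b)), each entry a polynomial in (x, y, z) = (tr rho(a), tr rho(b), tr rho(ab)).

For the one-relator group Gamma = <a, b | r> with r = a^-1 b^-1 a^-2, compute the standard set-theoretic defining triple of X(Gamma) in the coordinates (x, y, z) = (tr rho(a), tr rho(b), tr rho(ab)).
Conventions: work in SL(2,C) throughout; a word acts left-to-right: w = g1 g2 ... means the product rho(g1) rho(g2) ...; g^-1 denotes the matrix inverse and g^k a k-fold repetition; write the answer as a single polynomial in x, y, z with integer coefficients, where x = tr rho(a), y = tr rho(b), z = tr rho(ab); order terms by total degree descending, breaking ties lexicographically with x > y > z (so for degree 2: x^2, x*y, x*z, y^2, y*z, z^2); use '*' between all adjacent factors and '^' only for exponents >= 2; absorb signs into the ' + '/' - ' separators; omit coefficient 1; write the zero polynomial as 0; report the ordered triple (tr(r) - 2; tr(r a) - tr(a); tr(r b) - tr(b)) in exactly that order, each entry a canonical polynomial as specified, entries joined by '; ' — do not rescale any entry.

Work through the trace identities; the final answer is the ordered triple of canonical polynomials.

x^2*z - x*y - z - 2; x*z - x - y; x^2*y*z - x*y^2 - x*z^2 + x - y

tr(a^-1) = tr(a) = x
so tr(a^-2) = tr(a^-1) tr(a) - tr(1) = x^2 - 2
so tr(a^-1 b) = tr(b) tr(a) - tr(b a) = x*y - z
tr(a^-2 b) = tr(a^-1 b) tr(a) - tr(a^-1 b a) = x^2*y - x*z - y
tr(a^-2 b^-1) = tr(a^-2) tr(b) - tr(a^-2 b) = x*z - y
tr(a^-1 b^-1 a^-2) = tr(a^-2 b^-1) tr(a) - tr(a^-2 b^-1 a) = x^2*z - x*y - z
so tr(a b a b) = tr(a b) tr(a b) - tr(1) = z^2 - 2
tr(b^-1 a b a) = tr(a b a) tr(b) - tr(a b a b) = x*y*z - y^2 - z^2 + 2
tr(b a^-1 b^-1 a) = tr(b^-1 a b) tr(a) - tr(b^-1 a b a) = -x*y*z + x^2 + y^2 + z^2 - 2
reduce: tr(b a^-1 b^-1 a^-1) = tr(b a^-1 b^-1) tr(a) - tr(b a^-1 b^-1 a) = x*y*z - y^2 - z^2 + 2
tr(a^-1 b^-1 a^-2 b) = tr(b a^-1 b^-1 a^-1) tr(a) - tr(b a^-1 b^-1) = x^2*y*z - x*y^2 - x*z^2 + x
assemble the triple (tr(r) - 2; tr(r a) - x; tr(r b) - y)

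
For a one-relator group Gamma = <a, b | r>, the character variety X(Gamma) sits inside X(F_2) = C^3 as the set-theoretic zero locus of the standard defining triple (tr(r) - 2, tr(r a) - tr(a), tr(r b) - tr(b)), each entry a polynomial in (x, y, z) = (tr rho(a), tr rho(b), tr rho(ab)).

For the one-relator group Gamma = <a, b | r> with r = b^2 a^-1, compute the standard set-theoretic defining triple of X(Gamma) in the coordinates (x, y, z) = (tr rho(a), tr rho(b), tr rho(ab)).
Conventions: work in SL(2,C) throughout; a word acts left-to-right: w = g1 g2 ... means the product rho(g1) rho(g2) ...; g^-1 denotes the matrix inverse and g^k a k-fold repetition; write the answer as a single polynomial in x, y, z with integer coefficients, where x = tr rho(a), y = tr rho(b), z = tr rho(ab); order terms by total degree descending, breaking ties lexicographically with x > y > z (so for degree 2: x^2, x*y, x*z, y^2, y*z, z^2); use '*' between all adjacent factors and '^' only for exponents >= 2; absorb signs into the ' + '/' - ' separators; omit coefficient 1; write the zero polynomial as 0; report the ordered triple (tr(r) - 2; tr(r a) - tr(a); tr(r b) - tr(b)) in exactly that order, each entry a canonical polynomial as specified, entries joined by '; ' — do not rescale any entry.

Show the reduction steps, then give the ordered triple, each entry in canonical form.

apply: tr(b^2) = tr(b)*tr(b) - tr(1)   [square of b] = y^2 - 2
tr(b^2 a) = tr(b)*tr(a b) - tr(a)   [square of b] = y*z - x
use: tr(b^2 a^-1) = tr(b^2)*tr(a) - tr(b^2 a)   [inverse elimination on a] = x*y^2 - y*z - x
use: tr(b^3) = tr(b)*tr(b^2) - tr(b)  (reduce the b square) = y^3 - 3*y
tr(b^3 a) = tr(b)*tr(a b^2) - tr(a b)  (reduce the b square) = y^2*z - x*y - z
apply: tr(b^2 a^-1 b) = tr(b^3)*tr(a) - tr(b^3 a)  (eliminate a^-1) = x*y^3 - y^2*z - 2*x*y + z
assemble the triple (tr(r) - 2; tr(r a) - x; tr(r b) - y)

x*y^2 - y*z - x - 2; y^2 - x - 2; x*y^3 - y^2*z - 2*x*y - y + z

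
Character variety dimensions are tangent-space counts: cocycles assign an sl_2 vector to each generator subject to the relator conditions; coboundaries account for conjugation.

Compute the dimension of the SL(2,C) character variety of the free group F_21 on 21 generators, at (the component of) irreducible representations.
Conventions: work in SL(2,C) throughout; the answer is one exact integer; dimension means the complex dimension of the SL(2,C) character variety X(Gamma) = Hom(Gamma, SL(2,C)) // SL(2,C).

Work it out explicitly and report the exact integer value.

Here Gamma is free of rank 21 — no relator constrains a cocycle.
So Z^1 = (sl_2)^21 in full: dim Z^1 = 63.
dim B^1 = 3: the coboundary map is injective because an irreducible image has centralizer 0 in sl_2.
Therefore dim X = 63 - 3 = 60.

60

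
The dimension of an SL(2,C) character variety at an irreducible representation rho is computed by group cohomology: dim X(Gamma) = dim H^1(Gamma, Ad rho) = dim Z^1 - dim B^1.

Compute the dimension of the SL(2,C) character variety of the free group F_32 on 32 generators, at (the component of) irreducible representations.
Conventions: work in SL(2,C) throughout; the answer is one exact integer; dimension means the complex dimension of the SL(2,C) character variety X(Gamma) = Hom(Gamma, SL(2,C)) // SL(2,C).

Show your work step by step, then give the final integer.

Gamma = F_32 has 32 generators and no relators.
Z^1(Gamma, Ad rho) = (sl_2)^32: a cocycle is a free choice of one sl_2 vector per generator, so dim Z^1 = 3*32 = 96.
dim B^1 = 3: the coboundary map is injective because an irreducible image has centralizer 0 in sl_2.
Therefore dim X = 96 - 3 = 93.

93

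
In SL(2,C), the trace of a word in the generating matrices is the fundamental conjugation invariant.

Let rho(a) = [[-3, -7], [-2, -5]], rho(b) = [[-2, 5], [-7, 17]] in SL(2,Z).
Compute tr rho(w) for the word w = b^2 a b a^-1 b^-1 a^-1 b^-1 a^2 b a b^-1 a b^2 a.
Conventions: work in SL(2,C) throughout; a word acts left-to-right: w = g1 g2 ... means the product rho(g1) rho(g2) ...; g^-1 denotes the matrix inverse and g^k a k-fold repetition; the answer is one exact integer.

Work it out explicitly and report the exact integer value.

rho(b) = [[-2, 5], [-7, 17]]
... * rho(b) = [[-2, 5], [-7, 17]]  ->  [[-31, 75], [-105, 254]]
... * rho(a) = [[-3, -7], [-2, -5]]  ->  [[-57, -158], [-193, -535]]
... * rho(b) = [[-2, 5], [-7, 17]]  ->  [[1220, -2971], [4131, -10060]]
... * rho(a^-1) = [[-5, 7], [2, -3]]  ->  [[-12042, 17453], [-40775, 59097]]
... * rho(b^-1) = [[17, -5], [7, -2]]  ->  [[-82543, 25304], [-279496, 85681]]
... * rho(a^-1) = [[-5, 7], [2, -3]]  ->  [[463323, -653713], [1568842, -2213515]]
... * rho(b^-1) = [[17, -5], [7, -2]]  ->  [[3300500, -1009189], [11175709, -3417180]]
... * rho(a) = [[-3, -7], [-2, -5]]  ->  [[-7883122, -18057555], [-26692767, -61144063]]
... * rho(a) = [[-3, -7], [-2, -5]]  ->  [[59764476, 145469629], [202366427, 492569684]]
... * rho(b) = [[-2, 5], [-7, 17]]  ->  [[-1137816355, 2771806073], [-3852720642, 9385516763]]
... * rho(a) = [[-3, -7], [-2, -5]]  ->  [[-2130163081, -5894315880], [-7212871600, -19958539321]]
... * rho(b^-1) = [[17, -5], [7, -2]]  ->  [[-77472983537, 22439447165], [-262328592447, 75981436642]]
... * rho(a) = [[-3, -7], [-2, -5]]  ->  [[187540056281, 430113648934], [635022904057, 1456392963919]]
... * rho(b) = [[-2, 5], [-7, 17]]  ->  [[-3385875655100, 8249632313283], [-11464796555547, 27933794906908]]
... * rho(b) = [[-2, 5], [-7, 17]]  ->  [[-50975674882781, 123314371050311], [-172606971237262, 417550530639701]]
... * rho(a) = [[-3, -7], [-2, -5]]  ->  [[-93701717452279, -259742131072088], [-317280147567616, -879503854537671]]
tr = -93701717452279 + -879503854537671 = -973205571989950

-973205571989950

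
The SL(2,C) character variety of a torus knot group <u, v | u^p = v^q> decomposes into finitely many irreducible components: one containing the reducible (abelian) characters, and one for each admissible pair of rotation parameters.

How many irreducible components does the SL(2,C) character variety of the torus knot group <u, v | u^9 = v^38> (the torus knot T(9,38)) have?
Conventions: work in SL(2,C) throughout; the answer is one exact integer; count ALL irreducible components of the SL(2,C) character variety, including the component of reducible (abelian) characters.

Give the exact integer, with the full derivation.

149

Gamma = < u, v | u^9 = v^38 > (torus knot T(9,38)); the central element u^9 = v^38 acts as +I or -I in any irreducible SL(2,C) representation.
On an irreducible component, tr(u) is locked at 2*cos(pi*alpha/9) for some alpha in 1..8, and tr(v) at 2*cos(pi*beta/38) for some beta in 1..37.
Consistency of u^9 = (-1)^alpha I with v^38 = (-1)^beta I forces alpha = beta (mod 2).
Enumerate parity-matched pairs: 4*19 odd-odd plus 4*18 even-even gives 148.
Total: 148 irreducible-character components + 1 reducible (abelian) component = 149.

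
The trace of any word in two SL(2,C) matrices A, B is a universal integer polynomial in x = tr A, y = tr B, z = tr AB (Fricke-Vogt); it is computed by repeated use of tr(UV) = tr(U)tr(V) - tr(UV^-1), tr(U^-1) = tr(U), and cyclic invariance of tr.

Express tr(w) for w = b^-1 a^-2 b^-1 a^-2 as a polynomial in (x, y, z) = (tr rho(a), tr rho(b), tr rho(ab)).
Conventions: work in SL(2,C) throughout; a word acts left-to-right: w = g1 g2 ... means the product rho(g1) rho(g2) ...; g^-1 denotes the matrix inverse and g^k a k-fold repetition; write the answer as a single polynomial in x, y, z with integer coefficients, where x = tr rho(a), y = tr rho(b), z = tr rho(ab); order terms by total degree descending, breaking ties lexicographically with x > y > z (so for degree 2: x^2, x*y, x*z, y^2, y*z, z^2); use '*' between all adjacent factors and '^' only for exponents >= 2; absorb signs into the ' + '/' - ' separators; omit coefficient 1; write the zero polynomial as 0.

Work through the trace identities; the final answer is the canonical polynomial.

next, trace(b^-1) = trace(b) = y
trace(b^-1 a) = trace(a)*trace(b) - trace(a b) = x*y - z
trace(a^-1 b^-1) = trace(b^-1)*trace(a) - trace(b^-1 a) = z
trace(b^-1 a^-1 b^-1) = trace(a^-1 b^-1)*trace(b) - trace(a^-1) = y*z - x
and trace(b^-1 a b^-1) = trace(b^-1 a)*trace(b) - trace(b^-1 a b) = x*y^2 - y*z - x
trace(a^2) = trace(a)*trace(a) - trace(1) = x^2 - 2
next, trace(a^2 b) = trace(a)*trace(b a) - trace(b) = x*z - y
and trace(a b^-1 a) = trace(a^2)*trace(b) - trace(a^2 b) = x^2*y - x*z - y
and trace(a b a b) = trace(a b)*trace(a b) - trace(1) = z^2 - 2
trace(a b^-1 a b) = trace(a b a)*trace(b) - trace(a b a b) = x*y*z - y^2 - z^2 + 2
trace(b^-1 a b^-1 a) = trace(a b^-1 a)*trace(b) - trace(a b^-1 a b) = x^2*y^2 - 2*x*y*z + z^2 - 2
next, trace(b^-1 a^-1 b^-1 a) = trace(b^-1 a b^-1)*trace(a) - trace(b^-1 a b^-1 a) = x*y*z - x^2 - z^2 + 2
trace(b^-1 a^-1 b^-1 a^-1) = trace(b^-1 a^-1 b^-1)*trace(a) - trace(b^-1 a^-1 b^-1 a) = z^2 - 2
trace(a^-1 b^-1 a^-2 b^-1) = trace(b^-1 a^-1 b^-1 a^-1)*trace(a) - trace(b^-1 a^-1 b^-1) = x*z^2 - y*z - x
trace(b^-1 a^-2 b^-1) = trace(b^-1 a^-2)*trace(b) - trace(b^-1 a^-2 b) = x*y*z - x^2 - y^2 + 2
next, trace(b^-1 a^-2 b^-1 a^-2) = trace(a^-1 b^-1 a^-2 b^-1)*trace(a) - trace(a^-1 b^-1 a^-2 b^-1 a) = x^2*z^2 - 2*x*y*z + y^2 - 2

x^2*z^2 - 2*x*y*z + y^2 - 2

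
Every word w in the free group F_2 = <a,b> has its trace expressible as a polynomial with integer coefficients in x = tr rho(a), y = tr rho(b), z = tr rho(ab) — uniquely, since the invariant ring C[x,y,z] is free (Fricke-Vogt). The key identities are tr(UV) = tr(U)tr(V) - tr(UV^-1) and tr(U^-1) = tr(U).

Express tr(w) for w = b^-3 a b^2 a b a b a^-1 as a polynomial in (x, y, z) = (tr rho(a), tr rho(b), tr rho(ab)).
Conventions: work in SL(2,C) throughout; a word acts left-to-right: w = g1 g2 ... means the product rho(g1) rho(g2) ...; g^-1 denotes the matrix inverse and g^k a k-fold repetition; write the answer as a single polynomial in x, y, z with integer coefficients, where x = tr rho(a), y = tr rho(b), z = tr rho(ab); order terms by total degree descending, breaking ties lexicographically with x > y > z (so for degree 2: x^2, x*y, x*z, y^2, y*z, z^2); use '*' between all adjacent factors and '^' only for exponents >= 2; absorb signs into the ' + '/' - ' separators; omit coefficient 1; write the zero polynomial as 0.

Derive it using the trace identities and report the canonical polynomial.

so trace(b a b a) = trace(b a) trace(b a) - trace(1) = z^2 - 2
trace(b a b) = trace(b) trace(a b) - trace(a) = y*z - x
so trace(a b a^2 b) = trace(a) trace(b a b a) - trace(b a b) = x*z^2 - y*z - x
trace(a b a) = trace(a) trace(b a) - trace(b) = x*z - y
so trace(a b a^2) = trace(a) trace(a b a) - trace(a b) = x^2*z - x*y - z
so trace(a b^2 a b a) = trace(b) trace(a b a^2 b) - trace(a b a^2) = x*y*z^2 - x^2*z - y^2*z + z
reduce: trace(a b a b a b) = trace(a b a b) trace(a b) - trace(b a) = z^3 - 3*z
trace(a b^2 a b a b) = trace(b) trace(a b a b a b) - trace(a b a b a) = y*z^3 - x*z^2 - 2*y*z + x
reduce: trace(b^-1 a b^2 a b a) = trace(a b^2 a b a) trace(b) - trace(a b^2 a b a b) = x*y^2*z^2 - x^2*y*z - y^3*z - y*z^3 + x*z^2 + 3*y*z - x
trace(b^-2 a b^2 a b a) = trace(b^-1 a b^2 a b a) trace(b) - trace(b^-1 a b^2 a b a b) = x*y^3*z^2 - x^2*y^2*z - y^4*z - y^2*z^3 + x^2*z + 4*y^2*z - x*y - z
trace(b a b a b) = trace(b) trace(a b a b) - trace(a b a) = y*z^2 - x*z - y
trace(b^2 a b a b) = trace(b) trace(b a b a b) - trace(b a b a) = y^2*z^2 - x*y*z - y^2 - z^2 + 2
trace(a b^2 a b a b a) = trace(a) trace(b^2 a b a b a) - trace(b^2 a b a b) = x*y*z^3 - x^2*z^2 - y^2*z^2 - x*y*z + x^2 + y^2 + z^2 - 2
trace(a b a b a b a b) = trace(b a) trace(b a b a b a) - trace(b^-1 a^-1 b^-1 a^-1) = z^4 - 4*z^2 + 2
so trace(a b a b a b a) = trace(a) trace(b a b a b a) - trace(b a b a b) = x*z^3 - y*z^2 - 2*x*z + y
so trace(a b^2 a b a b a b) = trace(b) trace(a b a b a b a b) - trace(a b a b a b a) = y*z^4 - x*z^3 - 3*y*z^2 + 2*x*z + y
trace(a b^2 a b a b a b^-1) = trace(a b^2 a b a b a) trace(b) - trace(a b^2 a b a b a b) = x*y^2*z^3 - x^2*y*z^2 - y^3*z^2 - y*z^4 - x*y^2*z + x*z^3 + x^2*y + y^3 + 4*y*z^2 - 2*x*z - 3*y
trace(a b^2 a b a b a b^-2) = trace(a b^2 a b a b a b^-1) trace(b) - trace(a b^2 a b a b a) = x*y^3*z^3 - x^2*y^2*z^2 - y^4*z^2 - y^2*z^4 - x*y^3*z + x^2*y^2 + x^2*z^2 + y^4 + 5*y^2*z^2 - x*y*z - x^2 - 4*y^2 - z^2 + 2
trace(b^-3 a b^2 a b a b a) = trace(a b^2 a b a b a b^-2) trace(b) - trace(a b^2 a b a b a b^-1) = x*y^4*z^3 - x^2*y^3*z^2 - y^5*z^2 - y^3*z^4 - x*y^4*z - x*y^2*z^3 + x^2*y^3 + 2*x^2*y*z^2 + y^5 + 6*y^3*z^2 + y*z^4 - x*z^3 - 2*x^2*y - 5*y^3 - 5*y*z^2 + 2*x*z + 5*y
trace(b^-3 a b^2 a b a b a^-1) = trace(b^-3 a b^2 a b a b) trace(a) - trace(b^-3 a b^2 a b a b a) = -x*y^4*z^3 + 2*x^2*y^3*z^2 + y^5*z^2 + y^3*z^4 - x^3*y^2*z - x^2*y^3 - 2*x^2*y*z^2 - y^5 - 6*y^3*z^2 - y*z^4 + x^3*z + 4*x*y^2*z + x*z^3 + x^2*y + 5*y^3 + 5*y*z^2 - 3*x*z - 5*y

-x*y^4*z^3 + 2*x^2*y^3*z^2 + y^5*z^2 + y^3*z^4 - x^3*y^2*z - x^2*y^3 - 2*x^2*y*z^2 - y^5 - 6*y^3*z^2 - y*z^4 + x^3*z + 4*x*y^2*z + x*z^3 + x^2*y + 5*y^3 + 5*y*z^2 - 3*x*z - 5*y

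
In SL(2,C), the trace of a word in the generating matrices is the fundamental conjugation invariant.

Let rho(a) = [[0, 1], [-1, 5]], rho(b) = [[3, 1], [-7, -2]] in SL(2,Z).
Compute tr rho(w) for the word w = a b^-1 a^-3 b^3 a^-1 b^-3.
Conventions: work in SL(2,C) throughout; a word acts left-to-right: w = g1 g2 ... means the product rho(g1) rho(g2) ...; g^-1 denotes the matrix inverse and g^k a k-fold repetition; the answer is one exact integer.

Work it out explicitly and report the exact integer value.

rho(a) = [[0, 1], [-1, 5]]
... * rho(b^-1) = [[-2, -1], [7, 3]]  ->  [[7, 3], [37, 16]]
... * rho(a^-1) = [[5, -1], [1, 0]]  ->  [[38, -7], [201, -37]]
... * rho(a^-1) = [[5, -1], [1, 0]]  ->  [[183, -38], [968, -201]]
... * rho(a^-1) = [[5, -1], [1, 0]]  ->  [[877, -183], [4639, -968]]
... * rho(b) = [[3, 1], [-7, -2]]  ->  [[3912, 1243], [20693, 6575]]
... * rho(b) = [[3, 1], [-7, -2]]  ->  [[3035, 1426], [16054, 7543]]
... * rho(b) = [[3, 1], [-7, -2]]  ->  [[-877, 183], [-4639, 968]]
... * rho(a^-1) = [[5, -1], [1, 0]]  ->  [[-4202, 877], [-22227, 4639]]
... * rho(b^-1) = [[-2, -1], [7, 3]]  ->  [[14543, 6833], [76927, 36144]]
... * rho(b^-1) = [[-2, -1], [7, 3]]  ->  [[18745, 5956], [99154, 31505]]
... * rho(b^-1) = [[-2, -1], [7, 3]]  ->  [[4202, -877], [22227, -4639]]
tr = 4202 + -4639 = -437

-437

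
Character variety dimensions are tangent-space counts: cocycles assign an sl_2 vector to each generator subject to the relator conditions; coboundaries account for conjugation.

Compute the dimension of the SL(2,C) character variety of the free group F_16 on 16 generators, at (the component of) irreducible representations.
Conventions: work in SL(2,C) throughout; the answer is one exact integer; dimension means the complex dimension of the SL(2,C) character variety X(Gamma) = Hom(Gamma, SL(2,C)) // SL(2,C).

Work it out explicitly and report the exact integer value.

Here Gamma is free of rank 16 — no relator constrains a cocycle.
Z^1(Gamma, Ad rho) = (sl_2)^16: a cocycle is a free choice of one sl_2 vector per generator, so dim Z^1 = 3*16 = 48.
Irreducibility makes the coboundary map sl_2 -> Z^1 injective (trivial centralizer), so dim B^1 = 3.
Therefore dim X = 48 - 3 = 45.

45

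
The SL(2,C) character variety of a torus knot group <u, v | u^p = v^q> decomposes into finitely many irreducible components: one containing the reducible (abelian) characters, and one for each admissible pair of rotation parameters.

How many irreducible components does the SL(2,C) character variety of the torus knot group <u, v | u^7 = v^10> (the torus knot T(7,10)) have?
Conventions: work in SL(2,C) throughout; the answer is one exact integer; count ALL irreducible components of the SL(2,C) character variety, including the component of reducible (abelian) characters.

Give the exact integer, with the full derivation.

28

In the torus knot group T(7,10), u^7 = v^10 is central, so an irreducible representation sends it to +I or -I (Schur).
So on each irreducible component the traces are pinned: tr(u) = 2*cos(pi*alpha/7) with 1 <= alpha <= 6, tr(v) = 2*cos(pi*beta/10) with 1 <= beta <= 9.
u^7 = (-1)^alpha I and v^10 = (-1)^beta I must agree, so alpha and beta have equal parity.
Counting: 3 odd alphas x 5 odd betas + 3 even alphas x 4 even betas = 15 + 12 = 27.
components with irreducible characters: 27; plus the single component of reducible (abelian) characters: total 28.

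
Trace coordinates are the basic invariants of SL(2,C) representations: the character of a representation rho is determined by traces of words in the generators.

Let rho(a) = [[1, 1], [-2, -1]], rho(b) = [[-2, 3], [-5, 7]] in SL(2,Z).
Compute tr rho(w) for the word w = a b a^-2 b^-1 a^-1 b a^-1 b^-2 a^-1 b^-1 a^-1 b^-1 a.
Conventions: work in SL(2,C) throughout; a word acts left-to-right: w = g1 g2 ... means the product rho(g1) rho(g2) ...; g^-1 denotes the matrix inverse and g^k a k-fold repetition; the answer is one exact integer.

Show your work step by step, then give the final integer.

rho(a) = [[1, 1], [-2, -1]]
... * rho(b) = [[-2, 3], [-5, 7]]  ->  [[-7, 10], [9, -13]]
... * rho(a^-1) = [[-1, -1], [2, 1]]  ->  [[27, 17], [-35, -22]]
... * rho(a^-1) = [[-1, -1], [2, 1]]  ->  [[7, -10], [-9, 13]]
... * rho(b^-1) = [[7, -3], [5, -2]]  ->  [[-1, -1], [2, 1]]
... * rho(a^-1) = [[-1, -1], [2, 1]]  ->  [[-1, 0], [0, -1]]
... * rho(b) = [[-2, 3], [-5, 7]]  ->  [[2, -3], [5, -7]]
... * rho(a^-1) = [[-1, -1], [2, 1]]  ->  [[-8, -5], [-19, -12]]
... * rho(b^-1) = [[7, -3], [5, -2]]  ->  [[-81, 34], [-193, 81]]
... * rho(b^-1) = [[7, -3], [5, -2]]  ->  [[-397, 175], [-946, 417]]
... * rho(a^-1) = [[-1, -1], [2, 1]]  ->  [[747, 572], [1780, 1363]]
... * rho(b^-1) = [[7, -3], [5, -2]]  ->  [[8089, -3385], [19275, -8066]]
... * rho(a^-1) = [[-1, -1], [2, 1]]  ->  [[-14859, -11474], [-35407, -27341]]
... * rho(b^-1) = [[7, -3], [5, -2]]  ->  [[-161383, 67525], [-384554, 160903]]
... * rho(a) = [[1, 1], [-2, -1]]  ->  [[-296433, -228908], [-706360, -545457]]
tr = -296433 + -545457 = -841890

-841890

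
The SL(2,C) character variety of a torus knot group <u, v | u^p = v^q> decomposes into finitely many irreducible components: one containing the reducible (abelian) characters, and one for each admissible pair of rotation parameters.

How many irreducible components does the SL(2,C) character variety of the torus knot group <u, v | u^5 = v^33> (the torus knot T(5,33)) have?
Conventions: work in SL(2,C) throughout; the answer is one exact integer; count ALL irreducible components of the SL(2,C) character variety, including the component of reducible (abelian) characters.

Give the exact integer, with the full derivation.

Gamma = < u, v | u^5 = v^33 > (torus knot T(5,33)); the central element u^5 = v^33 acts as +I or -I in any irreducible SL(2,C) representation.
This locks tr(u) to 2*cos(pi*alpha/5), alpha in 1..4, and tr(v) to 2*cos(pi*beta/33), beta in 1..32, on each component of irreducible characters.
Consistency of u^5 = (-1)^alpha I with v^33 = (-1)^beta I forces alpha = beta (mod 2).
count pairs: odd alpha (2 choices) x odd beta (16), plus even alpha (2) x even beta (16): 2*16 + 2*16 = 64.
That is 64 components of irreducible characters, and with the reducible (abelian) component the total is 65.

65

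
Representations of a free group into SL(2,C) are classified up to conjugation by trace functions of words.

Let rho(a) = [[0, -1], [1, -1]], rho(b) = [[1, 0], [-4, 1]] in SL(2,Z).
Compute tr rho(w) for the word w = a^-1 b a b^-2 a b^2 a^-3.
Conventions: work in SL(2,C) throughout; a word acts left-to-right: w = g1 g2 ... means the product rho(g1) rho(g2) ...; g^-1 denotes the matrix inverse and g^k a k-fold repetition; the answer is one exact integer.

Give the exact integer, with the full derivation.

rho(a^-1) = [[-1, 1], [-1, 0]]
... * rho(b) = [[1, 0], [-4, 1]]  ->  [[-5, 1], [-1, 0]]
... * rho(a) = [[0, -1], [1, -1]]  ->  [[1, 4], [0, 1]]
... * rho(b^-1) = [[1, 0], [4, 1]]  ->  [[17, 4], [4, 1]]
... * rho(b^-1) = [[1, 0], [4, 1]]  ->  [[33, 4], [8, 1]]
... * rho(a) = [[0, -1], [1, -1]]  ->  [[4, -37], [1, -9]]
... * rho(b) = [[1, 0], [-4, 1]]  ->  [[152, -37], [37, -9]]
... * rho(b) = [[1, 0], [-4, 1]]  ->  [[300, -37], [73, -9]]
... * rho(a^-1) = [[-1, 1], [-1, 0]]  ->  [[-263, 300], [-64, 73]]
... * rho(a^-1) = [[-1, 1], [-1, 0]]  ->  [[-37, -263], [-9, -64]]
... * rho(a^-1) = [[-1, 1], [-1, 0]]  ->  [[300, -37], [73, -9]]
tr = 300 + -9 = 291

291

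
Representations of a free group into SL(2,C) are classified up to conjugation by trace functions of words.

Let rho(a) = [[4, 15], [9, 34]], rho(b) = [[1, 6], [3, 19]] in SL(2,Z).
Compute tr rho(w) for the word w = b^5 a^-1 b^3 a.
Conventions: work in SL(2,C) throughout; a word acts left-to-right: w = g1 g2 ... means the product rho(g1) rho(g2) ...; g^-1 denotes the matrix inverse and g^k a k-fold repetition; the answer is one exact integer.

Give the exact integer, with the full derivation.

430542065603

rho(b) = [[1, 6], [3, 19]]
... * rho(b) = [[1, 6], [3, 19]]  ->  [[19, 120], [60, 379]]
... * rho(b) = [[1, 6], [3, 19]]  ->  [[379, 2394], [1197, 7561]]
... * rho(b) = [[1, 6], [3, 19]]  ->  [[7561, 47760], [23880, 150841]]
... * rho(b) = [[1, 6], [3, 19]]  ->  [[150841, 952806], [476403, 3009259]]
... * rho(a^-1) = [[34, -15], [-9, 4]]  ->  [[-3446660, 1548609], [-10885629, 4890991]]
... * rho(b) = [[1, 6], [3, 19]]  ->  [[1199167, 8743611], [3787344, 27615055]]
... * rho(b) = [[1, 6], [3, 19]]  ->  [[27430000, 173323611], [86632509, 547410109]]
... * rho(b) = [[1, 6], [3, 19]]  ->  [[547400833, 3457728609], [1728862836, 10920587125]]
... * rho(a) = [[4, 15], [9, 34]]  ->  [[33309160813, 125773785201], [105200735469, 397232904790]]
tr = 33309160813 + 397232904790 = 430542065603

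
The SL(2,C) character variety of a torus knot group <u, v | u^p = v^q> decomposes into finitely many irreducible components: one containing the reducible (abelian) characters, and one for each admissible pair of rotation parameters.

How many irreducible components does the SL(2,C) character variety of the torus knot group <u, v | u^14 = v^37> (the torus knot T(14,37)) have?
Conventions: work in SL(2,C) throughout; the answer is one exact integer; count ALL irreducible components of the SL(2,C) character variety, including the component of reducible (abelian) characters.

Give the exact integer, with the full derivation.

235

In the torus knot group T(14,37), u^14 = v^37 is central, so an irreducible representation sends it to +I or -I (Schur).
On an irreducible component, tr(u) is locked at 2*cos(pi*alpha/14) for some alpha in 1..13, and tr(v) at 2*cos(pi*beta/37) for some beta in 1..36.
Consistency of u^14 = (-1)^alpha I with v^37 = (-1)^beta I forces alpha = beta (mod 2).
count pairs: odd alpha (7 choices) x odd beta (18), plus even alpha (6) x even beta (18): 7*18 + 6*18 = 234.
Total: 234 irreducible-character components + 1 reducible (abelian) component = 235.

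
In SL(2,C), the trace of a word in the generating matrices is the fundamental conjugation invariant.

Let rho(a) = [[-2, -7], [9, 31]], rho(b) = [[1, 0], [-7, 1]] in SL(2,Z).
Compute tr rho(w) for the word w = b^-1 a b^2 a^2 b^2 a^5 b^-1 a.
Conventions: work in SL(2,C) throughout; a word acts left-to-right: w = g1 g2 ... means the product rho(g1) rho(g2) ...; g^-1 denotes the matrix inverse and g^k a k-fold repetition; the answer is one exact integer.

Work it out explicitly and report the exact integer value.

rho(b^-1) = [[1, 0], [7, 1]]
... * rho(a) = [[-2, -7], [9, 31]]  ->  [[-2, -7], [-5, -18]]
... * rho(b) = [[1, 0], [-7, 1]]  ->  [[47, -7], [121, -18]]
... * rho(b) = [[1, 0], [-7, 1]]  ->  [[96, -7], [247, -18]]
... * rho(a) = [[-2, -7], [9, 31]]  ->  [[-255, -889], [-656, -2287]]
... * rho(a) = [[-2, -7], [9, 31]]  ->  [[-7491, -25774], [-19271, -66305]]
... * rho(b) = [[1, 0], [-7, 1]]  ->  [[172927, -25774], [444864, -66305]]
... * rho(b) = [[1, 0], [-7, 1]]  ->  [[353345, -25774], [908999, -66305]]
... * rho(a) = [[-2, -7], [9, 31]]  ->  [[-938656, -3272409], [-2414743, -8418448]]
... * rho(a) = [[-2, -7], [9, 31]]  ->  [[-27574369, -94874087], [-70936546, -244068687]]
... * rho(a) = [[-2, -7], [9, 31]]  ->  [[-798718045, -2748076114], [-2054745091, -7069573475]]
... * rho(a) = [[-2, -7], [9, 31]]  ->  [[-23135248936, -79599333219], [-59516671093, -204773562088]]
... * rho(a) = [[-2, -7], [9, 31]]  ->  [[-670123501099, -2305632587237], [-1723928716606, -5931363727077]]
... * rho(b^-1) = [[1, 0], [7, 1]]  ->  [[-16809551611758, -2305632587237], [-43243474806145, -5931363727077]]
... * rho(a) = [[-2, -7], [9, 31]]  ->  [[12868409938383, 46192251077959], [33104676068597, 118832048103628]]
tr = 12868409938383 + 118832048103628 = 131700458042011

131700458042011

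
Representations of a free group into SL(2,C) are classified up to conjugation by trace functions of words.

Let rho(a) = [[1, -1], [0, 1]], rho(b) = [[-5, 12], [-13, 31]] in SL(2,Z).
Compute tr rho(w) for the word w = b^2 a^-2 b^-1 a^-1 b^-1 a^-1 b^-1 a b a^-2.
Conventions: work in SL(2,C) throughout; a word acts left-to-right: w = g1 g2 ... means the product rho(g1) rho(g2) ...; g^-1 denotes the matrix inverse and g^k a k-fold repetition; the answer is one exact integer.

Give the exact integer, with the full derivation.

-1542292

rho(b) = [[-5, 12], [-13, 31]]
... * rho(b) = [[-5, 12], [-13, 31]]  ->  [[-131, 312], [-338, 805]]
... * rho(a^-1) = [[1, 1], [0, 1]]  ->  [[-131, 181], [-338, 467]]
... * rho(a^-1) = [[1, 1], [0, 1]]  ->  [[-131, 50], [-338, 129]]
... * rho(b^-1) = [[31, -12], [13, -5]]  ->  [[-3411, 1322], [-8801, 3411]]
... * rho(a^-1) = [[1, 1], [0, 1]]  ->  [[-3411, -2089], [-8801, -5390]]
... * rho(b^-1) = [[31, -12], [13, -5]]  ->  [[-132898, 51377], [-342901, 132562]]
... * rho(a^-1) = [[1, 1], [0, 1]]  ->  [[-132898, -81521], [-342901, -210339]]
... * rho(b^-1) = [[31, -12], [13, -5]]  ->  [[-5179611, 2002381], [-13364338, 5166507]]
... * rho(a) = [[1, -1], [0, 1]]  ->  [[-5179611, 7181992], [-13364338, 18530845]]
... * rho(b) = [[-5, 12], [-13, 31]]  ->  [[-67467841, 160486420], [-174079295, 414084139]]
... * rho(a^-1) = [[1, 1], [0, 1]]  ->  [[-67467841, 93018579], [-174079295, 240004844]]
... * rho(a^-1) = [[1, 1], [0, 1]]  ->  [[-67467841, 25550738], [-174079295, 65925549]]
tr = -67467841 + 65925549 = -1542292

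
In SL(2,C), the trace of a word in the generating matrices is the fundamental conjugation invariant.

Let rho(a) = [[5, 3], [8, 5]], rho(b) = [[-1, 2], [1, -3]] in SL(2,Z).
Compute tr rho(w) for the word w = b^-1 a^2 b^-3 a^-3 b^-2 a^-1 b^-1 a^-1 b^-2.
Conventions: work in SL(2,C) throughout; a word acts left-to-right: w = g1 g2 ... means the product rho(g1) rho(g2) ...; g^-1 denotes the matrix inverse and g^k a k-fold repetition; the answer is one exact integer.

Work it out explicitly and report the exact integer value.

rho(b^-1) = [[-3, -2], [-1, -1]]
... * rho(a) = [[5, 3], [8, 5]]  ->  [[-31, -19], [-13, -8]]
... * rho(a) = [[5, 3], [8, 5]]  ->  [[-307, -188], [-129, -79]]
... * rho(b^-1) = [[-3, -2], [-1, -1]]  ->  [[1109, 802], [466, 337]]
... * rho(b^-1) = [[-3, -2], [-1, -1]]  ->  [[-4129, -3020], [-1735, -1269]]
... * rho(b^-1) = [[-3, -2], [-1, -1]]  ->  [[15407, 11278], [6474, 4739]]
... * rho(a^-1) = [[5, -3], [-8, 5]]  ->  [[-13189, 10169], [-5542, 4273]]
... * rho(a^-1) = [[5, -3], [-8, 5]]  ->  [[-147297, 90412], [-61894, 37991]]
... * rho(a^-1) = [[5, -3], [-8, 5]]  ->  [[-1459781, 893951], [-613398, 375637]]
... * rho(b^-1) = [[-3, -2], [-1, -1]]  ->  [[3485392, 2025611], [1464557, 851159]]
... * rho(b^-1) = [[-3, -2], [-1, -1]]  ->  [[-12481787, -8996395], [-5244830, -3780273]]
... * rho(a^-1) = [[5, -3], [-8, 5]]  ->  [[9562225, -7536614], [4018034, -3166875]]
... * rho(b^-1) = [[-3, -2], [-1, -1]]  ->  [[-21150061, -11587836], [-8887227, -4869193]]
... * rho(a^-1) = [[5, -3], [-8, 5]]  ->  [[-13047617, 5511003], [-5482591, 2315716]]
... * rho(b^-1) = [[-3, -2], [-1, -1]]  ->  [[33631848, 20584231], [14132057, 8649466]]
... * rho(b^-1) = [[-3, -2], [-1, -1]]  ->  [[-121479775, -87847927], [-51045637, -36913580]]
tr = -121479775 + -36913580 = -158393355

-158393355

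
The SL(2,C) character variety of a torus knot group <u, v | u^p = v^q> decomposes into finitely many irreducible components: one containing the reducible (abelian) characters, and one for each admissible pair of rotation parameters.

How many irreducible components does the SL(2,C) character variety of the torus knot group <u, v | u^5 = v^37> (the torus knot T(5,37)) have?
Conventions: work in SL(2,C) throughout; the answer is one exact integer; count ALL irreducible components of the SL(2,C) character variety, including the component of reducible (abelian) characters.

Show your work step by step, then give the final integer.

In the torus knot group T(5,37), u^5 = v^37 is central, so an irreducible representation sends it to +I or -I (Schur).
This locks tr(u) to 2*cos(pi*alpha/5), alpha in 1..4, and tr(v) to 2*cos(pi*beta/37), beta in 1..36, on each component of irreducible characters.
Consistency of u^5 = (-1)^alpha I with v^37 = (-1)^beta I forces alpha = beta (mod 2).
Enumerate parity-matched pairs: 2*18 odd-odd plus 2*18 even-even gives 72.
components with irreducible characters: 72; plus the single component of reducible (abelian) characters: total 73.

73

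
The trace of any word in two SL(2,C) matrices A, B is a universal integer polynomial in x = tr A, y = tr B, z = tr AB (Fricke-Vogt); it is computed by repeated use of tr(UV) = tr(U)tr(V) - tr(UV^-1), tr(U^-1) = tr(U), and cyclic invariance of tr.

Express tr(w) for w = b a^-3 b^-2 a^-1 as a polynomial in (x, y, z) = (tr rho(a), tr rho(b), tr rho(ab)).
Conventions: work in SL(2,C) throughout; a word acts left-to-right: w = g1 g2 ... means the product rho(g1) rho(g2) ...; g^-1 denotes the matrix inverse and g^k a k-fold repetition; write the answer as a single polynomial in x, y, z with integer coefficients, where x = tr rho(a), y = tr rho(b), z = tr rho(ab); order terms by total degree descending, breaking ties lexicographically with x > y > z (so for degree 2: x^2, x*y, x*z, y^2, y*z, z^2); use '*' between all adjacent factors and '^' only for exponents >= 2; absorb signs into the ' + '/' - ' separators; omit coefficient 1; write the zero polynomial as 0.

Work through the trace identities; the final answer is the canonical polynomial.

tr(b^-1) = tr(b) = y
tr(b^-1 a) = tr(a)*tr(b) - tr(a b) = x*y - z
and tr(a^-1 b^-1) = tr(b^-1)*tr(a) - tr(b^-1 a) = z
next, tr(a b a) = tr(a)*tr(b a) - tr(b) = x*z - y
tr(a b a b) = tr(b a)*tr(b a) - tr(1) = z^2 - 2
tr(a b a b^-1) = tr(a b a)*tr(b) - tr(a b a b) = x*y*z - y^2 - z^2 + 2
tr(b^-2 a b a) = tr(a b a b^-1)*tr(b) - tr(a b a) = x*y^2*z - y^3 - y*z^2 - x*z + 3*y
and tr(b a^-1 b^-2 a) = tr(b^-2 a b)*tr(a) - tr(b^-2 a b a) = -x*y^2*z + x^2*y + y^3 + y*z^2 - 3*y
tr(a^-1 b^-2 a^-1 b) = tr(b a^-1 b^-2)*tr(a) - tr(b a^-1 b^-2 a) = x*y^2*z - x^2*y - y^3 - y*z^2 + x*z + 3*y
tr(a^-2 b^-2 a^-1 b) = tr(a^-1 b^-2 a^-1 b)*tr(a) - tr(a^-1 b^-2 a^-1 b a) = x^2*y^2*z - x^3*y - x*y^3 - x*y*z^2 + x^2*z + 3*x*y - z
tr(b a^-3 b^-2 a^-1) = tr(a^-2 b^-2 a^-1 b)*tr(a) - tr(a^-2 b^-2 a^-1 b a) = x^3*y^2*z - x^4*y - x^2*y^3 - x^2*y*z^2 + x^3*z - x*y^2*z + 4*x^2*y + y^3 + y*z^2 - 2*x*z - 3*y

x^3*y^2*z - x^4*y - x^2*y^3 - x^2*y*z^2 + x^3*z - x*y^2*z + 4*x^2*y + y^3 + y*z^2 - 2*x*z - 3*y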